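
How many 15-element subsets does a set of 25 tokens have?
C(25,15) = 25!/(15!×10!) = 3268760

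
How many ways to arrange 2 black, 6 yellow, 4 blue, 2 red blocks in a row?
14! / (2! × 6! × 4! × 2!) = 1261260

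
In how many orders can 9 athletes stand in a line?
9! = 362880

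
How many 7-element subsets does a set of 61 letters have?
C(61,7) = 61!/(7!×54!) = 436270780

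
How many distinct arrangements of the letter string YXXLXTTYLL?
10! / (3! × 3! × 2! × 2!) = 25200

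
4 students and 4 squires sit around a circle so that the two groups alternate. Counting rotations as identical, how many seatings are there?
Fix one of the students: (4-1)! ways for the remaining students, × 4! ways for the squires = 6 × 24 = 144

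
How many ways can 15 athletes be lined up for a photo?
15! = 1307674368000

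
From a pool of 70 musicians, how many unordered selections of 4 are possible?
C(70,4) = 70!/(4!×66!) = 916895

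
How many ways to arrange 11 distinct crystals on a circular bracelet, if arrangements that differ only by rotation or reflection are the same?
(11-1)!/2 = 3628800/2 = 1814400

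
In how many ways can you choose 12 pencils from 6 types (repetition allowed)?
C(12+6-1, 6-1) = C(17, 5) = 6188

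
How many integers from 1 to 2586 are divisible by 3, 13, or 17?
⌊2586/3⌋+⌊2586/13⌋+⌊2586/17⌋ - ⌊2586/39⌋-⌊2586/51⌋-⌊2586/221⌋ + ⌊2586/663⌋ = 862+198+152 - 66-50-11 + 3 = 1088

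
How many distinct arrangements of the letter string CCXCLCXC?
8! / (2! × 1! × 5!) = 168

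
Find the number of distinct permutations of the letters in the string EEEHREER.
8! / (5! × 1! × 2!) = 168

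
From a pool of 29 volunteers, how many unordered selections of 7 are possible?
C(29,7) = 29!/(7!×22!) = 1560780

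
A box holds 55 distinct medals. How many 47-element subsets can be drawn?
C(55,47) = 55!/(47!×8!) = 1217566350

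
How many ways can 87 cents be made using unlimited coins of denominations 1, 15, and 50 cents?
Coefficient of x^87 in 1/(1-x^1) · 1/(1-x^15) · 1/(1-x^50). Case on j = number of 50-cent coins (j = 0..1); remainder r = 87 - 50j is made from {1,15} in ⌊r/15⌋+1 ways. r = 87, 37 → 6 + 3 = 9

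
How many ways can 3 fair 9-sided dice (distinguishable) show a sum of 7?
Coefficient of x^7 in (x + x² + ... + x^9)^3. By inclusion-exclusion on dice exceeding 9: Σ_j (-1)^j C(3,j)·C(7-1-9j, 2) = C(3,0)·C(6,2) = 1·15 = 15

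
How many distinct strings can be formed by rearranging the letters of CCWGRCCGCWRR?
12! / (5! × 2! × 3! × 2!) = 166320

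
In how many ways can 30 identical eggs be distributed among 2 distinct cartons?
C(30+2-1, 2-1) = C(31, 1) = 31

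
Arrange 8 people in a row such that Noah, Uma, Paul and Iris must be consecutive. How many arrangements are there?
Treat the 4 as one block: (8-4+1)! × 4! = 120 × 24 = 2880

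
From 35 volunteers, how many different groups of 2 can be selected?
C(35,2) = 35!/(2!×33!) = 595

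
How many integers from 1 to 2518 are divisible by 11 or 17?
⌊2518/11⌋ + ⌊2518/17⌋ - ⌊2518/187⌋ = 228 + 148 - 13 = 363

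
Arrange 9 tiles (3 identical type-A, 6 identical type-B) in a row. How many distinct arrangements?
9! / (3! × 6!) = 84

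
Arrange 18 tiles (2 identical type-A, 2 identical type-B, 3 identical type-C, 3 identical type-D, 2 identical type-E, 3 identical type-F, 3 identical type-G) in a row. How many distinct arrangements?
18! / (2! × 2! × 3! × 3! × 2! × 3! × 3!) = 617512896000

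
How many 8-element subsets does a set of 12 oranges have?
C(12,8) = 12!/(8!×4!) = 495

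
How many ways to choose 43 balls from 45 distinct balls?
C(45,43) = 45!/(43!×2!) = 990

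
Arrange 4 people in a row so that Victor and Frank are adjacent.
Treat as block: (4-1)! × 2! = 6 × 2 = 12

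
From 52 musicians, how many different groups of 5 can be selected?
C(52,5) = 52!/(5!×47!) = 2598960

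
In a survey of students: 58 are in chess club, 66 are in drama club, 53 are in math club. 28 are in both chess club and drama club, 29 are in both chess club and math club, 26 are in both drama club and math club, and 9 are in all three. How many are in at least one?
|A∪B∪C| = 58+66+53-28-29-26+9 = 103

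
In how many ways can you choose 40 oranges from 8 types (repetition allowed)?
C(40+8-1, 8-1) = C(47, 7) = 62891499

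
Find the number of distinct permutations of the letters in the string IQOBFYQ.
7! / (1! × 1! × 1! × 1! × 2! × 1!) = 2520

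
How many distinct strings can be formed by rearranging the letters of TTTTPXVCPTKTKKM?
15! / (1! × 1! × 6! × 1! × 2! × 3! × 1!) = 151351200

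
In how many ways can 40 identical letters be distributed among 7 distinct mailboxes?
C(40+7-1, 7-1) = C(46, 6) = 9366819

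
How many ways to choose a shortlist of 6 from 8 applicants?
C(8,6) = 8!/(6!×2!) = 28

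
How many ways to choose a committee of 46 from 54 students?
C(54,46) = 54!/(46!×8!) = 1040465790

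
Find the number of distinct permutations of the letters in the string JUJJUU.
6! / (3! × 3!) = 20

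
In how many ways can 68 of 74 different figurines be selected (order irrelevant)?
C(74,68) = 74!/(68!×6!) = 185250786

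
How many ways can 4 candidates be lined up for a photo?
4! = 24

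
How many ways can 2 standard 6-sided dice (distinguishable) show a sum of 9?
Coefficient of x^9 in (x + x² + ... + x^6)^2. By inclusion-exclusion on dice exceeding 6: Σ_j (-1)^j C(2,j)·C(9-1-6j, 1) = C(2,0)·C(8,1) - C(2,1)·C(2,1) = 1·8 - 2·2 = 4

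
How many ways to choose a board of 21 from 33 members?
C(33,21) = 33!/(21!×12!) = 354817320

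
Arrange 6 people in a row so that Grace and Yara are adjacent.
Treat as block: (6-1)! × 2! = 120 × 2 = 240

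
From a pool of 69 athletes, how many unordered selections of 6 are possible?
C(69,6) = 69!/(6!×63!) = 119877472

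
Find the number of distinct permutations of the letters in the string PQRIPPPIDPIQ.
12! / (1! × 2! × 1! × 3! × 5!) = 332640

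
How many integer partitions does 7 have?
Pentagonal recurrence p(n) = p(n-1) + p(n-2) - p(n-5) - p(n-7) + p(n-12) + p(n-15) - ... gives p(0..6) = 1, 1, 2, 3, 5, 7, 11. p(7) = p(6) + p(5) - p(2) - p(0) = 11 + 7 - 2 - 1 = 15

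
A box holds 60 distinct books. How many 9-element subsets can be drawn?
C(60,9) = 60!/(9!×51!) = 14783142660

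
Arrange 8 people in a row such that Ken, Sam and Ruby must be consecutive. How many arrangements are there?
Treat the 3 as one block: (8-3+1)! × 3! = 720 × 6 = 4320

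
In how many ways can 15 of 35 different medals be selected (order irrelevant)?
C(35,15) = 35!/(15!×20!) = 3247943160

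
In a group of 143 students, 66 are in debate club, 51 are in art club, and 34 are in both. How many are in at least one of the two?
|A∪B| = |A| + |B| - |A∩B| = 66 + 51 - 34 = 83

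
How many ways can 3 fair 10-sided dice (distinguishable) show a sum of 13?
Coefficient of x^13 in (x + x² + ... + x^10)^3. By inclusion-exclusion on dice exceeding 10: Σ_j (-1)^j C(3,j)·C(13-1-10j, 2) = C(3,0)·C(12,2) - C(3,1)·C(2,2) = 1·66 - 3·1 = 63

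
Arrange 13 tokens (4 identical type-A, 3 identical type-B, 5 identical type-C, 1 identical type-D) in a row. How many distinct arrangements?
13! / (4! × 3! × 5! × 1!) = 360360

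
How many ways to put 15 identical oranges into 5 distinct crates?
C(15+5-1, 5-1) = C(19, 4) = 3876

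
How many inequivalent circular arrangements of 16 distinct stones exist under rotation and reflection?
(16-1)!/2 = 1307674368000/2 = 653837184000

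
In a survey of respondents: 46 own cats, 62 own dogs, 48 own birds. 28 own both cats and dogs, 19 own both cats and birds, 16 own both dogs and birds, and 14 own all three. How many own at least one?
|A∪B∪C| = 46+62+48-28-19-16+14 = 107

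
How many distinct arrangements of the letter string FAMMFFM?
7! / (1! × 3! × 3!) = 140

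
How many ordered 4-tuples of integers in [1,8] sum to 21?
Coefficient of x^21 in (x + x² + ... + x^8)^4. By inclusion-exclusion on dice exceeding 8: Σ_j (-1)^j C(4,j)·C(21-1-8j, 3) = C(4,0)·C(20,3) - C(4,1)·C(12,3) + C(4,2)·C(4,3) = 1·1140 - 4·220 + 6·4 = 284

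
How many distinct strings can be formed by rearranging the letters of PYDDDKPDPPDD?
12! / (1! × 6! × 1! × 4!) = 27720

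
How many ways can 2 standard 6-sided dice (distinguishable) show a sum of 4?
Coefficient of x^4 in (x + x² + ... + x^6)^2. By inclusion-exclusion on dice exceeding 6: Σ_j (-1)^j C(2,j)·C(4-1-6j, 1) = C(2,0)·C(3,1) = 1·3 = 3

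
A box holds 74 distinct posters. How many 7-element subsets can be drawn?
C(74,7) = 74!/(7!×67!) = 1799579064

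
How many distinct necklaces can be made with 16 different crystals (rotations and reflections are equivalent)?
(16-1)!/2 = 1307674368000/2 = 653837184000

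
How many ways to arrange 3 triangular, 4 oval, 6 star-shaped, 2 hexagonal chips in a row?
15! / (3! × 4! × 6! × 2!) = 6306300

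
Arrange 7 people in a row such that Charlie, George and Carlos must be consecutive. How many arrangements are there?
Treat the 3 as one block: (7-3+1)! × 3! = 120 × 6 = 720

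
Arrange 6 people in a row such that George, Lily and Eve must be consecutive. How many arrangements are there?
Treat the 3 as one block: (6-3+1)! × 3! = 24 × 6 = 144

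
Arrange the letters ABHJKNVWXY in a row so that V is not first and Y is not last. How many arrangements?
By inclusion-exclusion: 10! - 2×(10-1)! + (10-2)! = 3628800 - 725760 + 40320 = 2943360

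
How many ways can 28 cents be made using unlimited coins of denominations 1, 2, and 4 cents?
Coefficient of x^28 in 1/(1-x^1) · 1/(1-x^2) · 1/(1-x^4). Case on j = number of 4-cent coins (j = 0..7); remainder r = 28 - 4j is made from {1,2} in ⌊r/2⌋+1 ways. r = 28, 24, 20, 16, 12, 8, 4, 0 → 15 + 13 + 11 + 9 + 7 + 5 + 3 + 1 = 64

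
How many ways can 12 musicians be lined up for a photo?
12! = 479001600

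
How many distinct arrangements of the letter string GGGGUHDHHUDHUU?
14! / (2! × 4! × 4! × 4!) = 3153150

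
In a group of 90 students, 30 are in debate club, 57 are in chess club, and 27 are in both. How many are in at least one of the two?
|A∪B| = |A| + |B| - |A∩B| = 30 + 57 - 27 = 60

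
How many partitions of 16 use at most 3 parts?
By conjugation, equals partitions of 16 into parts ≤ 3. Let r_j(i) = number of partitions of i into parts ≤ j, for i = 0..16. r_1(i) = 1 for all i; r_j(i) = r_{j-1}(i) + r_j(i-j). Rows j = 2..3: ≤2: 1 1 2 2 3 3 4 4 5 5 6 6 7 7 8 8 9; ≤3: 1 1 2 3 4 5 7 8 10 12 14 16 19 21 24 27 30. r_3(16) = 30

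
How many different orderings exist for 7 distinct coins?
7! = 5040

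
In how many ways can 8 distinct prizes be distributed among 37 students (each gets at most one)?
P(37,8) = 37!/(37-8)! = 1556675366400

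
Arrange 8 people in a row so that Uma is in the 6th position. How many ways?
Fix one position: (8-1)! = 5040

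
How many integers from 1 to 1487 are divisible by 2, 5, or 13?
⌊1487/2⌋+⌊1487/5⌋+⌊1487/13⌋ - ⌊1487/10⌋-⌊1487/26⌋-⌊1487/65⌋ + ⌊1487/130⌋ = 743+297+114 - 148-57-22 + 11 = 938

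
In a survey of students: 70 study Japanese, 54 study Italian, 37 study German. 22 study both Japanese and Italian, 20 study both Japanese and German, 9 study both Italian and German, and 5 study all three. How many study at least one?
|A∪B∪C| = 70+54+37-22-20-9+5 = 115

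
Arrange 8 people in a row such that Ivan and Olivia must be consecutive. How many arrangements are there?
Treat the 2 as one block: (8-2+1)! × 2! = 5040 × 2 = 10080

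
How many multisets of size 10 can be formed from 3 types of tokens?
C(10+3-1, 3-1) = C(12, 2) = 66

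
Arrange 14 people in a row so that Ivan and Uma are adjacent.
Treat as block: (14-1)! × 2! = 6227020800 × 2 = 12454041600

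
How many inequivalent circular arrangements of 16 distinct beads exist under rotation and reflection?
(16-1)!/2 = 1307674368000/2 = 653837184000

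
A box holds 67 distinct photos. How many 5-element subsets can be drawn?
C(67,5) = 67!/(5!×62!) = 9657648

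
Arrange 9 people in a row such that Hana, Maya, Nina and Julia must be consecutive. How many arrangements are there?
Treat the 4 as one block: (9-4+1)! × 4! = 720 × 24 = 17280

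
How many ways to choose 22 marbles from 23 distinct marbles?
C(23,22) = 23!/(22!×1!) = 23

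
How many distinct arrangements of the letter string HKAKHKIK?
8! / (2! × 4! × 1! × 1!) = 840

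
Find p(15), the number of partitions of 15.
Pentagonal recurrence p(n) = p(n-1) + p(n-2) - p(n-5) - p(n-7) + p(n-12) + p(n-15) - ... gives p(0..14) = 1, 1, 2, 3, 5, 7, 11, 15, 22, 30, 42, 56, 77, 101, 135. p(15) = p(14) + p(13) - p(10) - p(8) + p(3) + p(0) = 135 + 101 - 42 - 22 + 3 + 1 = 176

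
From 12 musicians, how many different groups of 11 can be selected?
C(12,11) = 12!/(11!×1!) = 12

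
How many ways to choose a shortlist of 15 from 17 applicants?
C(17,15) = 17!/(15!×2!) = 136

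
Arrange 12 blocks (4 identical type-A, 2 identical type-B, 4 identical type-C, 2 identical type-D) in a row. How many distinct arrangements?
12! / (4! × 2! × 4! × 2!) = 207900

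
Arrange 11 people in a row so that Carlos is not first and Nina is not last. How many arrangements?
By inclusion-exclusion: 11! - 2×(11-1)! + (11-2)! = 39916800 - 7257600 + 362880 = 33022080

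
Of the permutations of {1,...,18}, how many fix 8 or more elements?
Exactly j fixed points: C(18,j)·!(18-j); sum over j ≥ 8 (derangement numbers via !m = (m-1)·(!(m-1) + !(m-2)): !0..!10 = 1, 0, 1, 2, 9, 44, 265, 1854, 14833, 133496, 1334961). Σ_{j=8}^{18} C(18,j)·!(18-j) = C(18,8)·!10 + C(18,9)·!9 + C(18,10)·!8 + C(18,11)·!7 + C(18,12)·!6 + C(18,13)·!5 + C(18,14)·!4 + C(18,15)·!3 + C(18,16)·!2 + C(18,17)·!1 + C(18,18)·!0 = 43758·1334961 + 48620·133496 + 43758·14833 + 31824·1854 + 18564·265 + 8568·44 + 3060·9 + 816·2 + 153·1 + 18·0 + 1·1 = 65619188846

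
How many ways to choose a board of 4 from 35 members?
C(35,4) = 35!/(4!×31!) = 52360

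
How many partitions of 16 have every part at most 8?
Let r_j(i) = number of partitions of i into parts ≤ j, for i = 0..16. r_1(i) = 1 for all i; r_j(i) = r_{j-1}(i) + r_j(i-j). Rows j = 2..8: ≤2: 1 1 2 2 3 3 4 4 5 5 6 6 7 7 8 8 9; ≤3: 1 1 2 3 4 5 7 8 10 12 14 16 19 21 24 27 30; ≤4: 1 1 2 3 5 6 9 11 15 18 23 27 34 39 47 54 64; ≤5: 1 1 2 3 5 7 10 13 18 23 30 37 47 57 70 84 101; ≤6: 1 1 2 3 5 7 11 14 20 26 35 44 58 71 90 110 136; ≤7: 1 1 2 3 5 7 11 15 21 28 38 49 65 82 105 131 164; ≤8: 1 1 2 3 5 7 11 15 22 29 40 52 70 89 116 146 186. r_8(16) = 186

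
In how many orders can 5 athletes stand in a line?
5! = 120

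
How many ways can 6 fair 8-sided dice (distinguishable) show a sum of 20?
Coefficient of x^20 in (x + x² + ... + x^8)^6. By inclusion-exclusion on dice exceeding 8: Σ_j (-1)^j C(6,j)·C(20-1-8j, 5) = C(6,0)·C(19,5) - C(6,1)·C(11,5) = 1·11628 - 6·462 = 8856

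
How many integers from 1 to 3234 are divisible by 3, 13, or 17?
⌊3234/3⌋+⌊3234/13⌋+⌊3234/17⌋ - ⌊3234/39⌋-⌊3234/51⌋-⌊3234/221⌋ + ⌊3234/663⌋ = 1078+248+190 - 82-63-14 + 4 = 1361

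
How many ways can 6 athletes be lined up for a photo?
6! = 720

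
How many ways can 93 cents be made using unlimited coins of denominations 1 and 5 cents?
Coefficient of x^93 in 1/(1-x^1) · 1/(1-x^5). Use j coins of 5 for j = 0..⌊93/5⌋ = 18, the rest in 1s: 18 + 1 = 19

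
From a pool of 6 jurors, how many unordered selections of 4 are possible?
C(6,4) = 6!/(4!×2!) = 15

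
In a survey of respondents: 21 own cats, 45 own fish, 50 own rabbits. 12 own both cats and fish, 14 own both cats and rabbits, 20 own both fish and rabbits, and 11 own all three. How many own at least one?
|A∪B∪C| = 21+45+50-12-14-20+11 = 81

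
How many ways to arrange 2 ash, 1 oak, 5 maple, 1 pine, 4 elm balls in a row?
13! / (2! × 1! × 5! × 1! × 4!) = 1081080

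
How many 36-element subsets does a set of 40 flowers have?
C(40,36) = 40!/(36!×4!) = 91390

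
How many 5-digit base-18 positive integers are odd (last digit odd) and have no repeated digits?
Last∈{1,3,5,7,9,11,13,15,17}. Last=0: 0. Last nonzero: 9×16×P(16,3) = 483840. Total = 483840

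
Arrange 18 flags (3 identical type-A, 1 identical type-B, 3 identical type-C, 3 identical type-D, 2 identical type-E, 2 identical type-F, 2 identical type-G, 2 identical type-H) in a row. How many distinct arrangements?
18! / (3! × 1! × 3! × 3! × 2! × 2! × 2! × 2!) = 1852538688000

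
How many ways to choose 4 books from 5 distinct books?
C(5,4) = 5!/(4!×1!) = 5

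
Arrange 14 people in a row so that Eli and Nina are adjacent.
Treat as block: (14-1)! × 2! = 6227020800 × 2 = 12454041600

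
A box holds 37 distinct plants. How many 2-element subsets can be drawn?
C(37,2) = 37!/(2!×35!) = 666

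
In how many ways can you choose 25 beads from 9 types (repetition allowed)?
C(25+9-1, 9-1) = C(33, 8) = 13884156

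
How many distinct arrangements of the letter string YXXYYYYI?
8! / (5! × 2! × 1!) = 168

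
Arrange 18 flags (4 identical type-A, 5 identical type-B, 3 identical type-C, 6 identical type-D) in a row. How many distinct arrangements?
18! / (4! × 5! × 3! × 6!) = 514594080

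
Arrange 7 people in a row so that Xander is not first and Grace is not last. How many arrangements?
By inclusion-exclusion: 7! - 2×(7-1)! + (7-2)! = 5040 - 1440 + 120 = 3720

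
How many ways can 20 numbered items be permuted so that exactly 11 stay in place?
Choose the 11 fixed points C(20,11) = 167960, derange the rest: !9 = Σ_{j=0}^{9} (-1)^j·9!/j! = 362880 - 362880 + 181440 - 60480 + 15120 - 3024 + 504 - 72 + 9 - 1 = 133496. Product = 167960 × 133496 = 22421988160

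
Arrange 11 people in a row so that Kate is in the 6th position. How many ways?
Fix one position: (11-1)! = 3628800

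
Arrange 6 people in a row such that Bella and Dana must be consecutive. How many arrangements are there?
Treat the 2 as one block: (6-2+1)! × 2! = 120 × 2 = 240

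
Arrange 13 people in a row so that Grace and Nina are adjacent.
Treat as block: (13-1)! × 2! = 479001600 × 2 = 958003200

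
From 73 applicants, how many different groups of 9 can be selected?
C(73,9) = 73!/(9!×64!) = 97082021465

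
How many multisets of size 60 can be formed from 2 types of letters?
C(60+2-1, 2-1) = C(61, 1) = 61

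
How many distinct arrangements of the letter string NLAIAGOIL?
9! / (1! × 2! × 1! × 1! × 2! × 2!) = 45360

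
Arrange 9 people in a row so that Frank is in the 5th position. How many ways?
Fix one position: (9-1)! = 40320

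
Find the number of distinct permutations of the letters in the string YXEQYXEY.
8! / (2! × 2! × 3! × 1!) = 1680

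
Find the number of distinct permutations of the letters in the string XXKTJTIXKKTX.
12! / (3! × 3! × 1! × 1! × 4!) = 554400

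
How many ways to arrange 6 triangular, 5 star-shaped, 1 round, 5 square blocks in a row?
17! / (6! × 5! × 1! × 5!) = 34306272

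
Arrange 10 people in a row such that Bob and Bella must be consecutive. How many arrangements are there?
Treat the 2 as one block: (10-2+1)! × 2! = 362880 × 2 = 725760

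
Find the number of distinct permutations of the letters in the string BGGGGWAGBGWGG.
13! / (2! × 1! × 8! × 2!) = 38610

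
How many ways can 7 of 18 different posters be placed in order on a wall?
P(18,7) = 18!/(18-7)! = 160392960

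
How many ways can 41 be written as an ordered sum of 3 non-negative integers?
C(41+3-1, 3-1) = C(43, 2) = 903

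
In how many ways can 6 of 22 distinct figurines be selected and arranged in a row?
P(22,6) = 22!/(22-6)! = 53721360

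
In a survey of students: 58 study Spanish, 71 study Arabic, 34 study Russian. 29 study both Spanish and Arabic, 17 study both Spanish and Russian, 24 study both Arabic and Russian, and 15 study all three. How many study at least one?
|A∪B∪C| = 58+71+34-29-17-24+15 = 108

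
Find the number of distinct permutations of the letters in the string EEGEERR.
7! / (2! × 1! × 4!) = 105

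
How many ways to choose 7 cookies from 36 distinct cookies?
C(36,7) = 36!/(7!×29!) = 8347680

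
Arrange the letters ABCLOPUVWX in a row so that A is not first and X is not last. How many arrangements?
By inclusion-exclusion: 10! - 2×(10-1)! + (10-2)! = 3628800 - 725760 + 40320 = 2943360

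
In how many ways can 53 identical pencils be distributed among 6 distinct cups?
C(53+6-1, 6-1) = C(58, 5) = 4582116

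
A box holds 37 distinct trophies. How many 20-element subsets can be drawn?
C(37,20) = 37!/(20!×17!) = 15905368710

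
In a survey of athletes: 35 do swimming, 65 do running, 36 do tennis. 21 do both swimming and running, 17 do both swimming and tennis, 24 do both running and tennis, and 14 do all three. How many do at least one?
|A∪B∪C| = 35+65+36-21-17-24+14 = 88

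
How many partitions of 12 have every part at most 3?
Let r_j(i) = number of partitions of i into parts ≤ j, for i = 0..12. r_1(i) = 1 for all i; r_j(i) = r_{j-1}(i) + r_j(i-j). Rows j = 2..3: ≤2: 1 1 2 2 3 3 4 4 5 5 6 6 7; ≤3: 1 1 2 3 4 5 7 8 10 12 14 16 19. r_3(12) = 19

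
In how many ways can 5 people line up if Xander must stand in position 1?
Fix one position: (5-1)! = 24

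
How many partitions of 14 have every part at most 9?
Let r_j(i) = number of partitions of i into parts ≤ j, for i = 0..14. r_1(i) = 1 for all i; r_j(i) = r_{j-1}(i) + r_j(i-j). Rows j = 2..9: ≤2: 1 1 2 2 3 3 4 4 5 5 6 6 7 7 8; ≤3: 1 1 2 3 4 5 7 8 10 12 14 16 19 21 24; ≤4: 1 1 2 3 5 6 9 11 15 18 23 27 34 39 47; ≤5: 1 1 2 3 5 7 10 13 18 23 30 37 47 57 70; ≤6: 1 1 2 3 5 7 11 14 20 26 35 44 58 71 90; ≤7: 1 1 2 3 5 7 11 15 21 28 38 49 65 82 105; ≤8: 1 1 2 3 5 7 11 15 22 29 40 52 70 89 116; ≤9: 1 1 2 3 5 7 11 15 22 30 41 54 73 94 123. r_9(14) = 123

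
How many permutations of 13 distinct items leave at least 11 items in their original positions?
Exactly j fixed points: C(13,j)·!(13-j); sum over j ≥ 11 (derangement numbers via !m = (m-1)·(!(m-1) + !(m-2)): !0..!2 = 1, 0, 1). Σ_{j=11}^{13} C(13,j)·!(13-j) = C(13,11)·!2 + C(13,12)·!1 + C(13,13)·!0 = 78·1 + 13·0 + 1·1 = 79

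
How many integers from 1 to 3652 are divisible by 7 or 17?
⌊3652/7⌋ + ⌊3652/17⌋ - ⌊3652/119⌋ = 521 + 214 - 30 = 705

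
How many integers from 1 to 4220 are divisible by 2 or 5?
⌊4220/2⌋ + ⌊4220/5⌋ - ⌊4220/10⌋ = 2110 + 844 - 422 = 2532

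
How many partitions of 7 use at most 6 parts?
By conjugation, equals partitions of 7 into parts ≤ 6. Let r_j(i) = number of partitions of i into parts ≤ j, for i = 0..7. r_1(i) = 1 for all i; r_j(i) = r_{j-1}(i) + r_j(i-j). Rows j = 2..6: ≤2: 1 1 2 2 3 3 4 4; ≤3: 1 1 2 3 4 5 7 8; ≤4: 1 1 2 3 5 6 9 11; ≤5: 1 1 2 3 5 7 10 13; ≤6: 1 1 2 3 5 7 11 14. r_6(7) = 14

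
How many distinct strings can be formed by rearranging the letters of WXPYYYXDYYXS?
12! / (3! × 1! × 1! × 5! × 1! × 1!) = 665280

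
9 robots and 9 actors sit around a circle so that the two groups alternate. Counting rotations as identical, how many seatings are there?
Fix one of the robots: (9-1)! ways for the remaining robots, × 9! ways for the actors = 40320 × 362880 = 14631321600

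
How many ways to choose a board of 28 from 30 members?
C(30,28) = 30!/(28!×2!) = 435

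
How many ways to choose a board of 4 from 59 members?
C(59,4) = 59!/(4!×55!) = 455126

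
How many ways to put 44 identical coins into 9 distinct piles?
C(44+9-1, 9-1) = C(52, 8) = 752538150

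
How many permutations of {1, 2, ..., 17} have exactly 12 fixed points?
Choose the 12 fixed points C(17,12) = 6188, derange the rest: !5 = Σ_{j=0}^{5} (-1)^j·5!/j! = 120 - 120 + 60 - 20 + 5 - 1 = 44. Product = 6188 × 44 = 272272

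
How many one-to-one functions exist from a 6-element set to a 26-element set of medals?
P(26,6) = 26!/(26-6)! = 165765600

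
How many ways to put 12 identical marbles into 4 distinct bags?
C(12+4-1, 4-1) = C(15, 3) = 455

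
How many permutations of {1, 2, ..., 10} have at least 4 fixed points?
Exactly j fixed points: C(10,j)·!(10-j); sum over j ≥ 4 (derangement numbers via !m = (m-1)·(!(m-1) + !(m-2)): !0..!6 = 1, 0, 1, 2, 9, 44, 265). Σ_{j=4}^{10} C(10,j)·!(10-j) = C(10,4)·!6 + C(10,5)·!5 + C(10,6)·!4 + C(10,7)·!3 + C(10,8)·!2 + C(10,9)·!1 + C(10,10)·!0 = 210·265 + 252·44 + 210·9 + 120·2 + 45·1 + 10·0 + 1·1 = 68914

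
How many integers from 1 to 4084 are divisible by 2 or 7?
⌊4084/2⌋ + ⌊4084/7⌋ - ⌊4084/14⌋ = 2042 + 583 - 291 = 2334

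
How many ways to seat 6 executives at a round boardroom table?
Circular: fix one position, arrange the rest. (6-1)! = 120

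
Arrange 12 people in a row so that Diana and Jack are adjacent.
Treat as block: (12-1)! × 2! = 39916800 × 2 = 79833600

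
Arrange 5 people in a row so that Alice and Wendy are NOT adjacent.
Total - adjacent = 5! - (5-1)!×2 = 120 - 48 = 72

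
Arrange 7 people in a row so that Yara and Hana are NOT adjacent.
Total - adjacent = 7! - (7-1)!×2 = 5040 - 1440 = 3600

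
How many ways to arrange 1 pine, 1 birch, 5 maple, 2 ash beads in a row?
9! / (1! × 1! × 5! × 2!) = 1512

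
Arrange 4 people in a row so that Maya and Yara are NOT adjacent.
Total - adjacent = 4! - (4-1)!×2 = 24 - 12 = 12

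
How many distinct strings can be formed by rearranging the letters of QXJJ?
4! / (1! × 1! × 2!) = 12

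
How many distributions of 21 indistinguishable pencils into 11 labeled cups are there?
C(21+11-1, 11-1) = C(31, 10) = 44352165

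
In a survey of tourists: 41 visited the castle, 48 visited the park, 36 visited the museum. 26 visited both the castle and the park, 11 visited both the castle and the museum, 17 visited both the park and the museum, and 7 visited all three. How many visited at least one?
|A∪B∪C| = 41+48+36-26-11-17+7 = 78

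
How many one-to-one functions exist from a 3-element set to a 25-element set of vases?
P(25,3) = 25!/(25-3)! = 13800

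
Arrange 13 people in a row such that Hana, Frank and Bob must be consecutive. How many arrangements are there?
Treat the 3 as one block: (13-3+1)! × 3! = 39916800 × 6 = 239500800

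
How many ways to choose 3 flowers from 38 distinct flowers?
C(38,3) = 38!/(3!×35!) = 8436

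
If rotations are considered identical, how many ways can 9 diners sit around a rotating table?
Circular: fix one position, arrange the rest. (9-1)! = 40320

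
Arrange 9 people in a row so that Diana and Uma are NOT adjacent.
Total - adjacent = 9! - (9-1)!×2 = 362880 - 80640 = 282240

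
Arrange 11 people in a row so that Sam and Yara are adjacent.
Treat as block: (11-1)! × 2! = 3628800 × 2 = 7257600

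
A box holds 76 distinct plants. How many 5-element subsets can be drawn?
C(76,5) = 76!/(5!×71!) = 18474840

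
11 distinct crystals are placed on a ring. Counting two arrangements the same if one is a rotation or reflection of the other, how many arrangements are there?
(11-1)!/2 = 3628800/2 = 1814400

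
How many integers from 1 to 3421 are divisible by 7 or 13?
⌊3421/7⌋ + ⌊3421/13⌋ - ⌊3421/91⌋ = 488 + 263 - 37 = 714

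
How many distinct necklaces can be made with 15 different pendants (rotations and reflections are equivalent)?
(15-1)!/2 = 87178291200/2 = 43589145600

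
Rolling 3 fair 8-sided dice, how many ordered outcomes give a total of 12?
Coefficient of x^12 in (x + x² + ... + x^8)^3. By inclusion-exclusion on dice exceeding 8: Σ_j (-1)^j C(3,j)·C(12-1-8j, 2) = C(3,0)·C(11,2) - C(3,1)·C(3,2) = 1·55 - 3·3 = 46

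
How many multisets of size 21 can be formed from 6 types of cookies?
C(21+6-1, 6-1) = C(26, 5) = 65780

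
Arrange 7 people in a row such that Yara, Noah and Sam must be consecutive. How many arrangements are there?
Treat the 3 as one block: (7-3+1)! × 3! = 120 × 6 = 720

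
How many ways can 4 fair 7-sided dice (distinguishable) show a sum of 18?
Coefficient of x^18 in (x + x² + ... + x^7)^4. By inclusion-exclusion on dice exceeding 7: Σ_j (-1)^j C(4,j)·C(18-1-7j, 3) = C(4,0)·C(17,3) - C(4,1)·C(10,3) + C(4,2)·C(3,3) = 1·680 - 4·120 + 6·1 = 206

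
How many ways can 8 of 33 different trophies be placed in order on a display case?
P(33,8) = 33!/(33-8)! = 559809169920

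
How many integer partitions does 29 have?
Pentagonal recurrence p(n) = p(n-1) + p(n-2) - p(n-5) - p(n-7) + p(n-12) + p(n-15) - ... gives p(0..28) = 1, 1, 2, 3, 5, 7, 11, 15, 22, 30, 42, 56, 77, 101, 135, 176, 231, 297, 385, 490, 627, 792, 1002, 1255, 1575, 1958, 2436, 3010, 3718. p(29) = p(28) + p(27) - p(24) - p(22) + p(17) + p(14) - p(7) - p(3) = 3718 + 3010 - 1575 - 1002 + 297 + 135 - 15 - 3 = 4565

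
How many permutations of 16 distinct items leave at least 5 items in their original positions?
Exactly j fixed points: C(16,j)·!(16-j); sum over j ≥ 5 (derangement numbers via !m = (m-1)·(!(m-1) + !(m-2)): !0..!11 = 1, 0, 1, 2, 9, 44, 265, 1854, 14833, 133496, 1334961, 14684570). Σ_{j=5}^{16} C(16,j)·!(16-j) = C(16,5)·!11 + C(16,6)·!10 + C(16,7)·!9 + C(16,8)·!8 + C(16,9)·!7 + C(16,10)·!6 + C(16,11)·!5 + C(16,12)·!4 + C(16,13)·!3 + C(16,14)·!2 + C(16,15)·!1 + C(16,16)·!0 = 4368·14684570 + 8008·1334961 + 11440·133496 + 12870·14833 + 11440·1854 + 8008·265 + 4368·44 + 1820·9 + 560·2 + 120·1 + 16·0 + 1·1 = 76574206091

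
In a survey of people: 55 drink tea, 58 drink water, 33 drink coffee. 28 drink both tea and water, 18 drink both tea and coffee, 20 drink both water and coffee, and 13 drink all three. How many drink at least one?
|A∪B∪C| = 55+58+33-28-18-20+13 = 93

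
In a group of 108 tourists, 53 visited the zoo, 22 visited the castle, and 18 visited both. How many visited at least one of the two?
|A∪B| = |A| + |B| - |A∩B| = 53 + 22 - 18 = 57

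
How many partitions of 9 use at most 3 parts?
By conjugation, equals partitions of 9 into parts ≤ 3. Let r_j(i) = number of partitions of i into parts ≤ j, for i = 0..9. r_1(i) = 1 for all i; r_j(i) = r_{j-1}(i) + r_j(i-j). Rows j = 2..3: ≤2: 1 1 2 2 3 3 4 4 5 5; ≤3: 1 1 2 3 4 5 7 8 10 12. r_3(9) = 12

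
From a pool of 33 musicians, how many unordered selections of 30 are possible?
C(33,30) = 33!/(30!×3!) = 5456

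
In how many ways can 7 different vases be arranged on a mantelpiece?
7! = 5040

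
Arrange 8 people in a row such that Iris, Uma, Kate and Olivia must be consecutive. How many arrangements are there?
Treat the 4 as one block: (8-4+1)! × 4! = 120 × 24 = 2880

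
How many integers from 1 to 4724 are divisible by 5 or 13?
⌊4724/5⌋ + ⌊4724/13⌋ - ⌊4724/65⌋ = 944 + 363 - 72 = 1235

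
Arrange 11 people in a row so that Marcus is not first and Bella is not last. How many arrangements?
By inclusion-exclusion: 11! - 2×(11-1)! + (11-2)! = 39916800 - 7257600 + 362880 = 33022080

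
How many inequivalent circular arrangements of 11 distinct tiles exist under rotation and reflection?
(11-1)!/2 = 3628800/2 = 1814400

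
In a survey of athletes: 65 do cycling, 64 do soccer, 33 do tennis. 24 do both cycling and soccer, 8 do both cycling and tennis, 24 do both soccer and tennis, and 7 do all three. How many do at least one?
|A∪B∪C| = 65+64+33-24-8-24+7 = 113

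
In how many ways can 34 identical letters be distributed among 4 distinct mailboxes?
C(34+4-1, 4-1) = C(37, 3) = 7770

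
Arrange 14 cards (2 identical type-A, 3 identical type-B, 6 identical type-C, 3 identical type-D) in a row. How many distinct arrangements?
14! / (2! × 3! × 6! × 3!) = 1681680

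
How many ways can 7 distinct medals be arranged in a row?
7! = 5040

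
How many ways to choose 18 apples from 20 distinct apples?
C(20,18) = 20!/(18!×2!) = 190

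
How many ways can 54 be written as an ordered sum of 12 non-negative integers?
C(54+12-1, 12-1) = C(65, 11) = 895068996640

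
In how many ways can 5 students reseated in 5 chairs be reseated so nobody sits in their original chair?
!5 = Σ_{j=0}^{5} (-1)^j·5!/j! = 120 - 120 + 60 - 20 + 5 - 1 = 44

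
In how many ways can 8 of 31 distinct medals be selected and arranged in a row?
P(31,8) = 31!/(31-8)! = 318073392000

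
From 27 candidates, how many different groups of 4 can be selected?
C(27,4) = 27!/(4!×23!) = 17550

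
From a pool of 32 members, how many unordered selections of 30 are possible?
C(32,30) = 32!/(30!×2!) = 496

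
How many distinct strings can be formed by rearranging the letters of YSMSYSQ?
7! / (1! × 3! × 2! × 1!) = 420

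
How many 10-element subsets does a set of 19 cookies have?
C(19,10) = 19!/(10!×9!) = 92378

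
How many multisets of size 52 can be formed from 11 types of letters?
C(52+11-1, 11-1) = C(62, 10) = 107518933731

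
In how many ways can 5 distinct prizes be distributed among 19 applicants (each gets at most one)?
P(19,5) = 19!/(19-5)! = 1395360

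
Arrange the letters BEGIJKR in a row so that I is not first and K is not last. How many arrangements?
By inclusion-exclusion: 7! - 2×(7-1)! + (7-2)! = 5040 - 1440 + 120 = 3720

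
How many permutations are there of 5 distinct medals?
5! = 120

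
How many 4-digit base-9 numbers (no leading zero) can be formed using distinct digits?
First digit: 8 choices (nonzero). Then descending: 8 × 8 × 7 × 6 = 2688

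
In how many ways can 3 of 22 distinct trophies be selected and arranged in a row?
P(22,3) = 22!/(22-3)! = 9240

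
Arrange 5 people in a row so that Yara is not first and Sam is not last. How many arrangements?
By inclusion-exclusion: 5! - 2×(5-1)! + (5-2)! = 120 - 48 + 6 = 78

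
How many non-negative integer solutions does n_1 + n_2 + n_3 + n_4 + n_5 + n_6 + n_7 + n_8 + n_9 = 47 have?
C(47+9-1, 9-1) = C(55, 8) = 1217566350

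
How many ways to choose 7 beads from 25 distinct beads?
C(25,7) = 25!/(7!×18!) = 480700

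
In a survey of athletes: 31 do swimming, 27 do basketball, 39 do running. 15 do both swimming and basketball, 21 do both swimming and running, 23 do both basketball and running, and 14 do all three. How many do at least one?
|A∪B∪C| = 31+27+39-15-21-23+14 = 52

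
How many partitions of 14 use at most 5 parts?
By conjugation, equals partitions of 14 into parts ≤ 5. Let r_j(i) = number of partitions of i into parts ≤ j, for i = 0..14. r_1(i) = 1 for all i; r_j(i) = r_{j-1}(i) + r_j(i-j). Rows j = 2..5: ≤2: 1 1 2 2 3 3 4 4 5 5 6 6 7 7 8; ≤3: 1 1 2 3 4 5 7 8 10 12 14 16 19 21 24; ≤4: 1 1 2 3 5 6 9 11 15 18 23 27 34 39 47; ≤5: 1 1 2 3 5 7 10 13 18 23 30 37 47 57 70. r_5(14) = 70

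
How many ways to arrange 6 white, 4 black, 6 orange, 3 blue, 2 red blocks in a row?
21! / (6! × 4! × 6! × 3! × 2!) = 342205063200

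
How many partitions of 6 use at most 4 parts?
By conjugation, equals partitions of 6 into parts ≤ 4. Let r_j(i) = number of partitions of i into parts ≤ j, for i = 0..6. r_1(i) = 1 for all i; r_j(i) = r_{j-1}(i) + r_j(i-j). Rows j = 2..4: ≤2: 1 1 2 2 3 3 4; ≤3: 1 1 2 3 4 5 7; ≤4: 1 1 2 3 5 6 9. r_4(6) = 9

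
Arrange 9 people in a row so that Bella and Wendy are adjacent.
Treat as block: (9-1)! × 2! = 40320 × 2 = 80640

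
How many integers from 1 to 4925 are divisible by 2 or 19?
⌊4925/2⌋ + ⌊4925/19⌋ - ⌊4925/38⌋ = 2462 + 259 - 129 = 2592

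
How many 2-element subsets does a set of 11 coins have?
C(11,2) = 11!/(2!×9!) = 55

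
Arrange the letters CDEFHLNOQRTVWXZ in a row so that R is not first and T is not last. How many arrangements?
By inclusion-exclusion: 15! - 2×(15-1)! + (15-2)! = 1307674368000 - 174356582400 + 6227020800 = 1139544806400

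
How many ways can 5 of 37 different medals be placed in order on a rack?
P(37,5) = 37!/(37-5)! = 52307640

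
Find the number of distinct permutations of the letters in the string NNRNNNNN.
8! / (1! × 7!) = 8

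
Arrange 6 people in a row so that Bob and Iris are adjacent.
Treat as block: (6-1)! × 2! = 120 × 2 = 240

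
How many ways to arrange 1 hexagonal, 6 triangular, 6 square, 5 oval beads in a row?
18! / (1! × 6! × 6! × 5!) = 102918816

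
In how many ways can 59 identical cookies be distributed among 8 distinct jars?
C(59+8-1, 8-1) = C(66, 7) = 778789440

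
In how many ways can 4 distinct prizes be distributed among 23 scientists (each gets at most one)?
P(23,4) = 23!/(23-4)! = 212520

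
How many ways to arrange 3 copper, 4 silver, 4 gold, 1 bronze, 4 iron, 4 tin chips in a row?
20! / (3! × 4! × 4! × 1! × 4! × 4!) = 1222160940000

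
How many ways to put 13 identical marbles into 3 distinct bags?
C(13+3-1, 3-1) = C(15, 2) = 105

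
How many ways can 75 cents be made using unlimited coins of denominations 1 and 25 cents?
Coefficient of x^75 in 1/(1-x^1) · 1/(1-x^25). Use j coins of 25 for j = 0..⌊75/25⌋ = 3, the rest in 1s: 3 + 1 = 4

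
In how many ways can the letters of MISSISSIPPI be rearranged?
11! / (1! × 4! × 4! × 2!) = 34650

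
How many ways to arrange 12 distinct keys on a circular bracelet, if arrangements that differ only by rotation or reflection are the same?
(12-1)!/2 = 39916800/2 = 19958400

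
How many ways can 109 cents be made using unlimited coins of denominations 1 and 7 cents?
Coefficient of x^109 in 1/(1-x^1) · 1/(1-x^7). Use j coins of 7 for j = 0..⌊109/7⌋ = 15, the rest in 1s: 15 + 1 = 16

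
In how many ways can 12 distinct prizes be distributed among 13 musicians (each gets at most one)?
P(13,12) = 13!/(13-12)! = 6227020800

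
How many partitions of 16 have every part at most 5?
Let r_j(i) = number of partitions of i into parts ≤ j, for i = 0..16. r_1(i) = 1 for all i; r_j(i) = r_{j-1}(i) + r_j(i-j). Rows j = 2..5: ≤2: 1 1 2 2 3 3 4 4 5 5 6 6 7 7 8 8 9; ≤3: 1 1 2 3 4 5 7 8 10 12 14 16 19 21 24 27 30; ≤4: 1 1 2 3 5 6 9 11 15 18 23 27 34 39 47 54 64; ≤5: 1 1 2 3 5 7 10 13 18 23 30 37 47 57 70 84 101. r_5(16) = 101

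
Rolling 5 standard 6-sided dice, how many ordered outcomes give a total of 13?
Coefficient of x^13 in (x + x² + ... + x^6)^5. By inclusion-exclusion on dice exceeding 6: Σ_j (-1)^j C(5,j)·C(13-1-6j, 4) = C(5,0)·C(12,4) - C(5,1)·C(6,4) = 1·495 - 5·15 = 420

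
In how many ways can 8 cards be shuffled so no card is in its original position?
!8 = Σ_{j=0}^{8} (-1)^j·8!/j! = 40320 - 40320 + 20160 - 6720 + 1680 - 336 + 56 - 8 + 1 = 14833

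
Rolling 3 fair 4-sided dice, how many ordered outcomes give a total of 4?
Coefficient of x^4 in (x + x² + ... + x^4)^3. By inclusion-exclusion on dice exceeding 4: Σ_j (-1)^j C(3,j)·C(4-1-4j, 2) = C(3,0)·C(3,2) = 1·3 = 3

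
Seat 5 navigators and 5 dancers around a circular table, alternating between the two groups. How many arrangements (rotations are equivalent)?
Fix one of the navigators: (5-1)! ways for the remaining navigators, × 5! ways for the dancers = 24 × 120 = 2880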